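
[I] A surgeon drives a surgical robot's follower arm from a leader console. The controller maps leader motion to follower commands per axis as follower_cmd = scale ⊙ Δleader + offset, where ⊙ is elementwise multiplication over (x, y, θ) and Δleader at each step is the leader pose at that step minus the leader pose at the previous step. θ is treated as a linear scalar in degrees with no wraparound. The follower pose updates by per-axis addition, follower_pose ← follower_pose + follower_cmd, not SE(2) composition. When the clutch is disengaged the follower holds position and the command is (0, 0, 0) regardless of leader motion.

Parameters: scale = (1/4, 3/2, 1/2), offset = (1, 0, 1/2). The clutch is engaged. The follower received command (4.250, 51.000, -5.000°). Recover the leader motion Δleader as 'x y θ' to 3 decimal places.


axis x: (4.250 − 1) / (1/4) = 13.000
axis y: (51.000 − 0) / (3/2) = 34.000
axis θ: (-5.000 − 1/2) / (1/2) = -11.000

13.000 34.000 -11.000


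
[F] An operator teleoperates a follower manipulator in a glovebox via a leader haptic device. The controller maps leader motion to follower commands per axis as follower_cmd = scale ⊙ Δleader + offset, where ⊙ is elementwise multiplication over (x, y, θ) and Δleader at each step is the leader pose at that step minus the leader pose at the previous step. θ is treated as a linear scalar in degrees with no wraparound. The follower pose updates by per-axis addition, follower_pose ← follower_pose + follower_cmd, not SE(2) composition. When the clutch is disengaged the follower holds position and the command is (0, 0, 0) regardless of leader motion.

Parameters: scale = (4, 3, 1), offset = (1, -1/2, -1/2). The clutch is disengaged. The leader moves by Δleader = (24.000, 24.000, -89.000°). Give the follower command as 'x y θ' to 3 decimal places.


0.000 0.000 0.000

clutch disengaged → follower holds; cmd = (0, 0, 0)


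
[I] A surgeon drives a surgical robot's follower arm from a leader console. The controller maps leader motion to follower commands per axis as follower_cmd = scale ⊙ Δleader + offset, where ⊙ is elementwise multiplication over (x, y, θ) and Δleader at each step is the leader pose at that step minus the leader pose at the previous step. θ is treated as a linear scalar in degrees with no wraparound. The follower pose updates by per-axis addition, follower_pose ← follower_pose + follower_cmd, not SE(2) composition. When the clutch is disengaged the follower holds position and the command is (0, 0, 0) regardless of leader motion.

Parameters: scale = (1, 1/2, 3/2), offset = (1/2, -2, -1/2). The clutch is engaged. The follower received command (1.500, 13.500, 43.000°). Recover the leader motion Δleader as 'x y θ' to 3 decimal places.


axis x: (1.500 − 1/2) / (1) = 1.000
axis y: (13.500 − -2) / (1/2) = 31.000
axis θ: (43.000 − -1/2) / (3/2) = 29.000

1.000 31.000 29.000


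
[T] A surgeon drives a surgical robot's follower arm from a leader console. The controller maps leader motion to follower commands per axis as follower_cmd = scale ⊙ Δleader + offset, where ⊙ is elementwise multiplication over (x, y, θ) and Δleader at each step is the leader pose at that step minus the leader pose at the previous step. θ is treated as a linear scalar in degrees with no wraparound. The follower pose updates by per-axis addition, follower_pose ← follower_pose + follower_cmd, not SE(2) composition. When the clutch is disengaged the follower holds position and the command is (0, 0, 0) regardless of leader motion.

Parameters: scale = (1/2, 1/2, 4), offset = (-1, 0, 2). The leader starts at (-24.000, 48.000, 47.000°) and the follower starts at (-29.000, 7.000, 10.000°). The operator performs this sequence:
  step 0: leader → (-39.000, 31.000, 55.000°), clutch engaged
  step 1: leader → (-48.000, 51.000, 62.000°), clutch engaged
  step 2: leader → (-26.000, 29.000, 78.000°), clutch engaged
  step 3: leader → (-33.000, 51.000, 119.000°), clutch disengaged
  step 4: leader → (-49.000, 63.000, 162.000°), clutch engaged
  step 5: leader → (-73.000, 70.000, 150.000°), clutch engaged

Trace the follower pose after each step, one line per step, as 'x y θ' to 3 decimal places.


-37.500 -1.500 44.000
-43.000 8.500 74.000
-33.000 -2.500 140.000
-33.000 -2.500 140.000
-42.000 3.500 314.000
-55.000 7.000 268.000

step 0: Δleader=(-15.000, -17.000, 8.000°), engaged; cmd=(-8.500, -8.500, 34.000°) → follower=(-37.500, -1.500, 44.000°)
step 1: Δleader=(-9.000, 20.000, 7.000°), engaged; cmd=(-5.500, 10.000, 30.000°) → follower=(-43.000, 8.500, 74.000°)
step 2: Δleader=(22.000, -22.000, 16.000°), engaged; cmd=(10.000, -11.000, 66.000°) → follower=(-33.000, -2.500, 140.000°)
step 3: Δleader=(-7.000, 22.000, 41.000°), disengaged; cmd=(0,0,0) → follower holds at (-33.000, -2.500, 140.000°)
step 4: Δleader=(-16.000, 12.000, 43.000°), engaged; cmd=(-9.000, 6.000, 174.000°) → follower=(-42.000, 3.500, 314.000°)
step 5: Δleader=(-24.000, 7.000, -12.000°), engaged; cmd=(-13.000, 3.500, -46.000°) → follower=(-55.000, 7.000, 268.000°)


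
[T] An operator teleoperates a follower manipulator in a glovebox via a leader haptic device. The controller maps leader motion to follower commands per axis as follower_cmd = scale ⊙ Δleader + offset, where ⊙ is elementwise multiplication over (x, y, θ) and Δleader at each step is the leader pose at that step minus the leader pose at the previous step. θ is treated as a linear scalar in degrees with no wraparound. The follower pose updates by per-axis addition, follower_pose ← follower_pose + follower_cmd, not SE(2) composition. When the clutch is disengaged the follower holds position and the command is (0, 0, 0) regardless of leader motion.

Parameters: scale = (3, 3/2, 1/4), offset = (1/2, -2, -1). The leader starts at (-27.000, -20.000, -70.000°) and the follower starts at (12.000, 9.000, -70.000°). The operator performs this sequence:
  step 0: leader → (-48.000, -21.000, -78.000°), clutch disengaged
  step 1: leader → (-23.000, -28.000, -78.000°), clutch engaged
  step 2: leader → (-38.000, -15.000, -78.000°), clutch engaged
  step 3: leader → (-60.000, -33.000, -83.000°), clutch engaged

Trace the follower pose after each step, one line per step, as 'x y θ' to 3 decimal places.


12.000 9.000 -70.000
87.500 -3.500 -71.000
43.000 14.000 -72.000
-22.500 -15.000 -74.250

step 0: Δleader=(-21.000, -1.000, -8.000°), disengaged; cmd=(0,0,0) → follower holds at (12.000, 9.000, -70.000°)
step 1: Δleader=(25.000, -7.000, 0.000°), engaged; cmd=(75.500, -12.500, -1.000°) → follower=(87.500, -3.500, -71.000°)
step 2: Δleader=(-15.000, 13.000, 0.000°), engaged; cmd=(-44.500, 17.500, -1.000°) → follower=(43.000, 14.000, -72.000°)
step 3: Δleader=(-22.000, -18.000, -5.000°), engaged; cmd=(-65.500, -29.000, -2.250°) → follower=(-22.500, -15.000, -74.250°)


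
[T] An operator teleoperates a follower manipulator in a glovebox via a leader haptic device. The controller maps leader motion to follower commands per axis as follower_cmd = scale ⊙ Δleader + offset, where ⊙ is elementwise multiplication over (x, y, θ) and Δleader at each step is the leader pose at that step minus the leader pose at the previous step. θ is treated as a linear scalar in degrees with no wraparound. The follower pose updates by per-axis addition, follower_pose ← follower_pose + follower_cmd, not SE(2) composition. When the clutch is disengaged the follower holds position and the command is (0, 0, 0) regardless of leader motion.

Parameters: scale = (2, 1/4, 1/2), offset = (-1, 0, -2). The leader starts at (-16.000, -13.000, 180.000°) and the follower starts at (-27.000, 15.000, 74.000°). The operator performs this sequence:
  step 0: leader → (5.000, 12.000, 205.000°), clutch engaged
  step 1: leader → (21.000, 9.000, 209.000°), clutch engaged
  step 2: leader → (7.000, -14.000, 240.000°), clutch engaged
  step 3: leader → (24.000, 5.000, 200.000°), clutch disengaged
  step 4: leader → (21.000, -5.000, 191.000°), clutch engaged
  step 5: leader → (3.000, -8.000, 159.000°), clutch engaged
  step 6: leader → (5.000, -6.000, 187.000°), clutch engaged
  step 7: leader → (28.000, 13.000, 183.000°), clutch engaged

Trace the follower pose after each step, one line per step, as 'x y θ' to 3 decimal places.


step 0: Δleader=(21.000, 25.000, 25.000°), engaged; cmd=(41.000, 6.250, 10.500°) → follower=(14.000, 21.250, 84.500°)
step 1: Δleader=(16.000, -3.000, 4.000°), engaged; cmd=(31.000, -0.750, 0.000°) → follower=(45.000, 20.500, 84.500°)
step 2: Δleader=(-14.000, -23.000, 31.000°), engaged; cmd=(-29.000, -5.750, 13.500°) → follower=(16.000, 14.750, 98.000°)
step 3: Δleader=(17.000, 19.000, -40.000°), disengaged; cmd=(0,0,0) → follower holds at (16.000, 14.750, 98.000°)
step 4: Δleader=(-3.000, -10.000, -9.000°), engaged; cmd=(-7.000, -2.500, -6.500°) → follower=(9.000, 12.250, 91.500°)
step 5: Δleader=(-18.000, -3.000, -32.000°), engaged; cmd=(-37.000, -0.750, -18.000°) → follower=(-28.000, 11.500, 73.500°)
step 6: Δleader=(2.000, 2.000, 28.000°), engaged; cmd=(3.000, 0.500, 12.000°) → follower=(-25.000, 12.000, 85.500°)
step 7: Δleader=(23.000, 19.000, -4.000°), engaged; cmd=(45.000, 4.750, -4.000°) → follower=(20.000, 16.750, 81.500°)

14.000 21.250 84.500
45.000 20.500 84.500
16.000 14.750 98.000
16.000 14.750 98.000
9.000 12.250 91.500
-28.000 11.500 73.500
-25.000 12.000 85.500
20.000 16.750 81.500


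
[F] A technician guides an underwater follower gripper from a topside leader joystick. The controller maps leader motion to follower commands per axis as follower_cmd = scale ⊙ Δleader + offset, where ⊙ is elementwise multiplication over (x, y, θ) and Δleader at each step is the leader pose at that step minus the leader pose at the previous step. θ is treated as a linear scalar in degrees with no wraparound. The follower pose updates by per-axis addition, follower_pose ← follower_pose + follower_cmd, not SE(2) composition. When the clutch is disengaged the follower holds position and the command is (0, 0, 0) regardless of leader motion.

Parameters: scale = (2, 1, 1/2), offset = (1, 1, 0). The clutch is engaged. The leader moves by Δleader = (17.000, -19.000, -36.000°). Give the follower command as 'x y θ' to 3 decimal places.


35.000 -18.000 -18.000

axis x: 2·17.000 + 1 = 35.000
axis y: 1·-19.000 + 1 = -18.000
axis θ: 1/2·-36.000 + 0 = -18.000


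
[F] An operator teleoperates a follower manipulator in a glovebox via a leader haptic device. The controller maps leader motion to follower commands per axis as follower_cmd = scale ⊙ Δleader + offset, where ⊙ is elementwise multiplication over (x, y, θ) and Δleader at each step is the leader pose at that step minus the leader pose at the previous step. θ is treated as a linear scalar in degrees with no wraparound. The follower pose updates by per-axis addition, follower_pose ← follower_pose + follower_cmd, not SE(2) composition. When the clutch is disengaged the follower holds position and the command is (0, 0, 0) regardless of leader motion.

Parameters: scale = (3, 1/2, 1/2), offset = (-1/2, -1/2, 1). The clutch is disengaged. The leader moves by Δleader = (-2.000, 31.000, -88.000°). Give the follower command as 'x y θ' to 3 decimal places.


clutch disengaged → follower holds; cmd = (0, 0, 0)

0.000 0.000 0.000


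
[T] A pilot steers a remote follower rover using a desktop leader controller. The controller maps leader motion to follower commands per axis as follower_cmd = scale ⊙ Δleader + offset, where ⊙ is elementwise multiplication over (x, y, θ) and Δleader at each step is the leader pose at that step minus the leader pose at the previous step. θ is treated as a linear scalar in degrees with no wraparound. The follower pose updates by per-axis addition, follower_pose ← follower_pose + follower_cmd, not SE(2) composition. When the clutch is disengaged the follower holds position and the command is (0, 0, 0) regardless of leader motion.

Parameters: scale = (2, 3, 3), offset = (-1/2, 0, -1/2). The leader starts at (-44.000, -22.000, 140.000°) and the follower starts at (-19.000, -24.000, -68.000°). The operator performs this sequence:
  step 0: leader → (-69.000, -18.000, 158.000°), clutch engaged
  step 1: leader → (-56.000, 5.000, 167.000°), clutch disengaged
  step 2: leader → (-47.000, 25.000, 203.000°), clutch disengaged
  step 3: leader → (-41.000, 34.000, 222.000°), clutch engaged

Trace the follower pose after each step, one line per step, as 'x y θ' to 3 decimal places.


-69.500 -12.000 -14.500
-69.500 -12.000 -14.500
-69.500 -12.000 -14.500
-58.000 15.000 42.000

step 0: Δleader=(-25.000, 4.000, 18.000°), engaged; cmd=(-50.500, 12.000, 53.500°) → follower=(-69.500, -12.000, -14.500°)
step 1: Δleader=(13.000, 23.000, 9.000°), disengaged; cmd=(0,0,0) → follower holds at (-69.500, -12.000, -14.500°)
step 2: Δleader=(9.000, 20.000, 36.000°), disengaged; cmd=(0,0,0) → follower holds at (-69.500, -12.000, -14.500°)
step 3: Δleader=(6.000, 9.000, 19.000°), engaged; cmd=(11.500, 27.000, 56.500°) → follower=(-58.000, 15.000, 42.000°)


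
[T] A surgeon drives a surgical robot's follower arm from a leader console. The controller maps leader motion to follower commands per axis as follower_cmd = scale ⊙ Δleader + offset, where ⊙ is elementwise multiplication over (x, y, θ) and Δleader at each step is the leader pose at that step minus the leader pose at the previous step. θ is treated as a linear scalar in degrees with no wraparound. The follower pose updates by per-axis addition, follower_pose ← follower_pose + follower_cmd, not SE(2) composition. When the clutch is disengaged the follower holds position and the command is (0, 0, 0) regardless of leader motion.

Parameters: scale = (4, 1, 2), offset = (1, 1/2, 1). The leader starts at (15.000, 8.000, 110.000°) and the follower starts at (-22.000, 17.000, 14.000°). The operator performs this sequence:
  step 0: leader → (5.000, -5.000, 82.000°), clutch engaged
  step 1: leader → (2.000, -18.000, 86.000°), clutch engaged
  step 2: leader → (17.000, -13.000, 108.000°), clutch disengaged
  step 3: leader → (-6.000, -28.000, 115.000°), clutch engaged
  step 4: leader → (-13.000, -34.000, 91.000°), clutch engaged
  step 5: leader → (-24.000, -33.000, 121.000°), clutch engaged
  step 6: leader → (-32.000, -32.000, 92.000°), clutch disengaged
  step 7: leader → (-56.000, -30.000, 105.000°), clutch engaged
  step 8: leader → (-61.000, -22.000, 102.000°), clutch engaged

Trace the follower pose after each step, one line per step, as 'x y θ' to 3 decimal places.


-61.000 4.500 -41.000
-72.000 -8.000 -32.000
-72.000 -8.000 -32.000
-163.000 -22.500 -17.000
-190.000 -28.000 -64.000
-233.000 -26.500 -3.000
-233.000 -26.500 -3.000
-328.000 -24.000 24.000
-347.000 -15.500 19.000

step 0: Δleader=(-10.000, -13.000, -28.000°), engaged; cmd=(-39.000, -12.500, -55.000°) → follower=(-61.000, 4.500, -41.000°)
step 1: Δleader=(-3.000, -13.000, 4.000°), engaged; cmd=(-11.000, -12.500, 9.000°) → follower=(-72.000, -8.000, -32.000°)
step 2: Δleader=(15.000, 5.000, 22.000°), disengaged; cmd=(0,0,0) → follower holds at (-72.000, -8.000, -32.000°)
step 3: Δleader=(-23.000, -15.000, 7.000°), engaged; cmd=(-91.000, -14.500, 15.000°) → follower=(-163.000, -22.500, -17.000°)
step 4: Δleader=(-7.000, -6.000, -24.000°), engaged; cmd=(-27.000, -5.500, -47.000°) → follower=(-190.000, -28.000, -64.000°)
step 5: Δleader=(-11.000, 1.000, 30.000°), engaged; cmd=(-43.000, 1.500, 61.000°) → follower=(-233.000, -26.500, -3.000°)
step 6: Δleader=(-8.000, 1.000, -29.000°), disengaged; cmd=(0,0,0) → follower holds at (-233.000, -26.500, -3.000°)
step 7: Δleader=(-24.000, 2.000, 13.000°), engaged; cmd=(-95.000, 2.500, 27.000°) → follower=(-328.000, -24.000, 24.000°)
step 8: Δleader=(-5.000, 8.000, -3.000°), engaged; cmd=(-19.000, 8.500, -5.000°) → follower=(-347.000, -15.500, 19.000°)


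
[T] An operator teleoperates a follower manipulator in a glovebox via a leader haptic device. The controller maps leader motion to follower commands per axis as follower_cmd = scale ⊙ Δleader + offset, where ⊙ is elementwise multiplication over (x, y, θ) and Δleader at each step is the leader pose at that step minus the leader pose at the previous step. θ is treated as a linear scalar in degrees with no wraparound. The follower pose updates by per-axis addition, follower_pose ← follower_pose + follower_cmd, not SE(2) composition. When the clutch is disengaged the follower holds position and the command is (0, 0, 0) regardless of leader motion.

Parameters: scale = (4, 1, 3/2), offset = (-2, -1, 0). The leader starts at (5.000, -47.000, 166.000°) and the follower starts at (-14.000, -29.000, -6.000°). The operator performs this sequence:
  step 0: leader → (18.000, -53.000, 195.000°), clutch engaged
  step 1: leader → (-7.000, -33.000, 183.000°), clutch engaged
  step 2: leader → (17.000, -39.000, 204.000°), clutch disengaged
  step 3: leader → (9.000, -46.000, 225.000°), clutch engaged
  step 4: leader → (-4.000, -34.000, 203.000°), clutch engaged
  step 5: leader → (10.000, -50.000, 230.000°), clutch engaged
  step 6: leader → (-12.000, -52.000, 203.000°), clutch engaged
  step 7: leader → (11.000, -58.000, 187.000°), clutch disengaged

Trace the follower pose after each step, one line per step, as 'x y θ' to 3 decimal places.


step 0: Δleader=(13.000, -6.000, 29.000°), engaged; cmd=(50.000, -7.000, 43.500°) → follower=(36.000, -36.000, 37.500°)
step 1: Δleader=(-25.000, 20.000, -12.000°), engaged; cmd=(-102.000, 19.000, -18.000°) → follower=(-66.000, -17.000, 19.500°)
step 2: Δleader=(24.000, -6.000, 21.000°), disengaged; cmd=(0,0,0) → follower holds at (-66.000, -17.000, 19.500°)
step 3: Δleader=(-8.000, -7.000, 21.000°), engaged; cmd=(-34.000, -8.000, 31.500°) → follower=(-100.000, -25.000, 51.000°)
step 4: Δleader=(-13.000, 12.000, -22.000°), engaged; cmd=(-54.000, 11.000, -33.000°) → follower=(-154.000, -14.000, 18.000°)
step 5: Δleader=(14.000, -16.000, 27.000°), engaged; cmd=(54.000, -17.000, 40.500°) → follower=(-100.000, -31.000, 58.500°)
step 6: Δleader=(-22.000, -2.000, -27.000°), engaged; cmd=(-90.000, -3.000, -40.500°) → follower=(-190.000, -34.000, 18.000°)
step 7: Δleader=(23.000, -6.000, -16.000°), disengaged; cmd=(0,0,0) → follower holds at (-190.000, -34.000, 18.000°)

36.000 -36.000 37.500
-66.000 -17.000 19.500
-66.000 -17.000 19.500
-100.000 -25.000 51.000
-154.000 -14.000 18.000
-100.000 -31.000 58.500
-190.000 -34.000 18.000
-190.000 -34.000 18.000


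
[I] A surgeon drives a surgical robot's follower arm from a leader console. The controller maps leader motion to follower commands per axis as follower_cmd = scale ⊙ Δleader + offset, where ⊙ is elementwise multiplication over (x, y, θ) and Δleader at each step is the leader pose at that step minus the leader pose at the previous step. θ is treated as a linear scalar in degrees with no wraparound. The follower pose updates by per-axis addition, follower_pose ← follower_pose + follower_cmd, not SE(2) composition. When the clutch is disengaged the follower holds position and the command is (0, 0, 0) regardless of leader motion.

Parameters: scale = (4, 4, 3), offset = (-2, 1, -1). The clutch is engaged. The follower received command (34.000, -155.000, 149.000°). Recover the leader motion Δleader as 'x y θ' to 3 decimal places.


axis x: (34.000 − -2) / (4) = 9.000
axis y: (-155.000 − 1) / (4) = -39.000
axis θ: (149.000 − -1) / (3) = 50.000

9.000 -39.000 50.000


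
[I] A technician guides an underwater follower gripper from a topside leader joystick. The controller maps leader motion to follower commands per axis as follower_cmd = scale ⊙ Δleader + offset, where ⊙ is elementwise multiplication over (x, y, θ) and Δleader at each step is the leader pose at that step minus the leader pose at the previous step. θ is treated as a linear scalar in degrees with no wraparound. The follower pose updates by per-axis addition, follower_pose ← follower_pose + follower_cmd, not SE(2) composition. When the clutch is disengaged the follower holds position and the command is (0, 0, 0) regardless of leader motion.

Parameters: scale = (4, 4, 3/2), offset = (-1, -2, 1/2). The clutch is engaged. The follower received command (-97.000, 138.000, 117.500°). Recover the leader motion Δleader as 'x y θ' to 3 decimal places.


axis x: (-97.000 − -1) / (4) = -24.000
axis y: (138.000 − -2) / (4) = 35.000
axis θ: (117.500 − 1/2) / (3/2) = 78.000

-24.000 35.000 78.000


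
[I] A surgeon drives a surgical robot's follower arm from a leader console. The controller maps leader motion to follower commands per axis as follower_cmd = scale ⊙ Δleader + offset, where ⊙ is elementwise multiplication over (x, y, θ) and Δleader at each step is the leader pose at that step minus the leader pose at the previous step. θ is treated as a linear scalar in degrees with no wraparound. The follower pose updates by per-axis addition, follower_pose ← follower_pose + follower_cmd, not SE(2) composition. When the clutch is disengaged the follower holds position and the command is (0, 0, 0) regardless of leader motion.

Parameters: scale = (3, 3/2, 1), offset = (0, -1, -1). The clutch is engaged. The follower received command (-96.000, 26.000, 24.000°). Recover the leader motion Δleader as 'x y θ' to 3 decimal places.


-32.000 18.000 25.000

axis x: (-96.000 − 0) / (3) = -32.000
axis y: (26.000 − -1) / (3/2) = 18.000
axis θ: (24.000 − -1) / (1) = 25.000


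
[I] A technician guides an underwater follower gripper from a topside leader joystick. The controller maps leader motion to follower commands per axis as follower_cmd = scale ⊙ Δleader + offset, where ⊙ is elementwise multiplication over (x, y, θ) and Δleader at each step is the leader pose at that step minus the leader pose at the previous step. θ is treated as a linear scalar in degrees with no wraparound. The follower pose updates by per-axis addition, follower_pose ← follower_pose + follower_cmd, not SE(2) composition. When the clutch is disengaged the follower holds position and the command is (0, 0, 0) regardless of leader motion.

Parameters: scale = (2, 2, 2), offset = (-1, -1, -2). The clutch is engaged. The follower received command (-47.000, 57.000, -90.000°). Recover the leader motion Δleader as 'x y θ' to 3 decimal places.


-23.000 29.000 -44.000

axis x: (-47.000 − -1) / (2) = -23.000
axis y: (57.000 − -1) / (2) = 29.000
axis θ: (-90.000 − -2) / (2) = -44.000


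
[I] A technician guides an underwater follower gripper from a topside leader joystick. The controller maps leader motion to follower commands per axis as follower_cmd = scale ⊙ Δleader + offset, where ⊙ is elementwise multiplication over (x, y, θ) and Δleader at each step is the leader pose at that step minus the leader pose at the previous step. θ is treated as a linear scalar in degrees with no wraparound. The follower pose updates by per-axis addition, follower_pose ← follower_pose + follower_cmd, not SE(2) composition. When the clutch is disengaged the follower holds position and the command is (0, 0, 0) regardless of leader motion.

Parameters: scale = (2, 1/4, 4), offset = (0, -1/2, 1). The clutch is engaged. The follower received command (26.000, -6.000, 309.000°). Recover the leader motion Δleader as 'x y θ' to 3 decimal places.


13.000 -22.000 77.000

axis x: (26.000 − 0) / (2) = 13.000
axis y: (-6.000 − -1/2) / (1/4) = -22.000
axis θ: (309.000 − 1) / (4) = 77.000


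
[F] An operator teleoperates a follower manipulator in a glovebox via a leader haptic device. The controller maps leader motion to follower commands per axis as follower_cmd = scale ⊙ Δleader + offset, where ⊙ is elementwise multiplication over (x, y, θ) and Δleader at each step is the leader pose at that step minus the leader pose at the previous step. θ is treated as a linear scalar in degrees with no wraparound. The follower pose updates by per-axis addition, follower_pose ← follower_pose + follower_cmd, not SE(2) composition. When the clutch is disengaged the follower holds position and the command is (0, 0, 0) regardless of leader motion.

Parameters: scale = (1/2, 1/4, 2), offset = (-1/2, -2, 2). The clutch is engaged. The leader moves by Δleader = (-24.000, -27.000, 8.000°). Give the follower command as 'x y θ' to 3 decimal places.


-12.500 -8.750 18.000

axis x: 1/2·-24.000 + -1/2 = -12.500
axis y: 1/4·-27.000 + -2 = -8.750
axis θ: 2·8.000 + 2 = 18.000


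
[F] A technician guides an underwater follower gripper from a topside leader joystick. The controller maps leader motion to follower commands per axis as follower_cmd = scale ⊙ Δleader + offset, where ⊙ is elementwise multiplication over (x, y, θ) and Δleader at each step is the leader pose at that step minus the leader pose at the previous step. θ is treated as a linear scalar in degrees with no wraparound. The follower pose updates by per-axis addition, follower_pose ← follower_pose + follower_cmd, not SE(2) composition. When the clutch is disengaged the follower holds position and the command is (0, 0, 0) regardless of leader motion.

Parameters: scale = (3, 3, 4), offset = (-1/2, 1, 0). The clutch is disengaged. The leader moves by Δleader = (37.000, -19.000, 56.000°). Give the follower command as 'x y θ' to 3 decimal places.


0.000 0.000 0.000

clutch disengaged → follower holds; cmd = (0, 0, 0)


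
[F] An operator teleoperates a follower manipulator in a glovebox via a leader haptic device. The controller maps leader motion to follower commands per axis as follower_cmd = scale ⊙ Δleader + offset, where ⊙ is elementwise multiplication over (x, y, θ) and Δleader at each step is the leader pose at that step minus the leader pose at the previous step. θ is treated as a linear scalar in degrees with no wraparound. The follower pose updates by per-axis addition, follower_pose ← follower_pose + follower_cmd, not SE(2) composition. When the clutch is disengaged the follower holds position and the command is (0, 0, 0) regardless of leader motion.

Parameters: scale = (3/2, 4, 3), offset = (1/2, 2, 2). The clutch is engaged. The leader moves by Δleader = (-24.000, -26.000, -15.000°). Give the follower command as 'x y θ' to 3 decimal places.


axis x: 3/2·-24.000 + 1/2 = -35.500
axis y: 4·-26.000 + 2 = -102.000
axis θ: 3·-15.000 + 2 = -43.000

-35.500 -102.000 -43.000


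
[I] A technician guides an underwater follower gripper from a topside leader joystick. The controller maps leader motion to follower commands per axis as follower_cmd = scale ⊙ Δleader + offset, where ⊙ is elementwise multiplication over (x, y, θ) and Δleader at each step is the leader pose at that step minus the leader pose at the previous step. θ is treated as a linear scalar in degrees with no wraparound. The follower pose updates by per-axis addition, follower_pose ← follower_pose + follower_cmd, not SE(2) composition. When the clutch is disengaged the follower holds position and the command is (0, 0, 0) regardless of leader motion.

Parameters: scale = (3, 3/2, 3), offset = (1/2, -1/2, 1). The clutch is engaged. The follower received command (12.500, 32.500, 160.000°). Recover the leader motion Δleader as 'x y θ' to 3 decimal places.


4.000 22.000 53.000

axis x: (12.500 − 1/2) / (3) = 4.000
axis y: (32.500 − -1/2) / (3/2) = 22.000
axis θ: (160.000 − 1) / (3) = 53.000


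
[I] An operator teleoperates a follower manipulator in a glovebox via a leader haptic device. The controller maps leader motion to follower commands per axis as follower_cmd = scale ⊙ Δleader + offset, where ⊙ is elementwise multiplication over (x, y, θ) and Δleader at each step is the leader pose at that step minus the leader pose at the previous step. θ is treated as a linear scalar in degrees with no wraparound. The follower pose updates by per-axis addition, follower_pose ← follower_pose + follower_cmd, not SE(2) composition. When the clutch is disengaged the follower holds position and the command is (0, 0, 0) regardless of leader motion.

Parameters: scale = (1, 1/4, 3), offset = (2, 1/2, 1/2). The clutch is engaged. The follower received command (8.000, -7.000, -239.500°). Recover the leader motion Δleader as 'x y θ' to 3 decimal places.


axis x: (8.000 − 2) / (1) = 6.000
axis y: (-7.000 − 1/2) / (1/4) = -30.000
axis θ: (-239.500 − 1/2) / (3) = -80.000

6.000 -30.000 -80.000


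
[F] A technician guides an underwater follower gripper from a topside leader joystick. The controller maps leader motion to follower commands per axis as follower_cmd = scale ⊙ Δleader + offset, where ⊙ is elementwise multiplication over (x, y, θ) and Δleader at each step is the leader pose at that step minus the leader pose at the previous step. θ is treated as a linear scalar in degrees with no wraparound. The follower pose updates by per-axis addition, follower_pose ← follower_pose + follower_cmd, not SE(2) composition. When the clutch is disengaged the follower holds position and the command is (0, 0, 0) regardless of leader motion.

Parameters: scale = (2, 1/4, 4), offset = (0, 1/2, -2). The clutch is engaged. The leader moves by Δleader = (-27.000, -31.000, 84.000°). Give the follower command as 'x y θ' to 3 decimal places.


axis x: 2·-27.000 + 0 = -54.000
axis y: 1/4·-31.000 + 1/2 = -7.250
axis θ: 4·84.000 + -2 = 334.000

-54.000 -7.250 334.000


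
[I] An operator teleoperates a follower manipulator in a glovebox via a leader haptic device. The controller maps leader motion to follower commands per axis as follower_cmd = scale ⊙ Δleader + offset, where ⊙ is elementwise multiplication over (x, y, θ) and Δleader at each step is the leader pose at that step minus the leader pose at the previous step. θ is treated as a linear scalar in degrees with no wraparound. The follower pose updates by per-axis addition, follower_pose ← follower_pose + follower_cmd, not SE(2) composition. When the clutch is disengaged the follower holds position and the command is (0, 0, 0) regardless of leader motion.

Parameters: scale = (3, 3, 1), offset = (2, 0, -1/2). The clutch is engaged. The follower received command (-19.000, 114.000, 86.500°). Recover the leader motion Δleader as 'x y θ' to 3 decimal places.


-7.000 38.000 87.000

axis x: (-19.000 − 2) / (3) = -7.000
axis y: (114.000 − 0) / (3) = 38.000
axis θ: (86.500 − -1/2) / (1) = 87.000


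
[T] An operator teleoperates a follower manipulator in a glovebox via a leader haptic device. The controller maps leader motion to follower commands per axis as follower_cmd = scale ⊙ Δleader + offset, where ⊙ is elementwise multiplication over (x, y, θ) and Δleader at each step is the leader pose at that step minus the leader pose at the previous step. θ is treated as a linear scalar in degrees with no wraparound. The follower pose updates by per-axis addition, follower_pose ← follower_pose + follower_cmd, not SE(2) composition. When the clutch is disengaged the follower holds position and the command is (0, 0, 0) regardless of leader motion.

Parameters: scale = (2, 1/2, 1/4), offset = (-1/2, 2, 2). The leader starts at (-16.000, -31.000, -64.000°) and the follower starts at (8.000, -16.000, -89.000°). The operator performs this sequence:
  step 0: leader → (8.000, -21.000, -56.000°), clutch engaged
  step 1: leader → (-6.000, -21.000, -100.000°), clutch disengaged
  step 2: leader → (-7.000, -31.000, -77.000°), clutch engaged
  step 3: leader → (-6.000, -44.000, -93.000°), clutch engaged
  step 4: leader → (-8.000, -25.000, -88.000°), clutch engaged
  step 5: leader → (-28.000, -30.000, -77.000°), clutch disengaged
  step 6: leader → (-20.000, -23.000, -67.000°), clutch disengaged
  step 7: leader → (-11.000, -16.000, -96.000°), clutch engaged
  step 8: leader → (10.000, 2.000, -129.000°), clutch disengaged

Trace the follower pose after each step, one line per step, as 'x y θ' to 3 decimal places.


55.500 -9.000 -85.000
55.500 -9.000 -85.000
53.000 -12.000 -77.250
54.500 -16.500 -79.250
50.000 -5.000 -76.000
50.000 -5.000 -76.000
50.000 -5.000 -76.000
67.500 0.500 -81.250
67.500 0.500 -81.250

step 0: Δleader=(24.000, 10.000, 8.000°), engaged; cmd=(47.500, 7.000, 4.000°) → follower=(55.500, -9.000, -85.000°)
step 1: Δleader=(-14.000, 0.000, -44.000°), disengaged; cmd=(0,0,0) → follower holds at (55.500, -9.000, -85.000°)
step 2: Δleader=(-1.000, -10.000, 23.000°), engaged; cmd=(-2.500, -3.000, 7.750°) → follower=(53.000, -12.000, -77.250°)
step 3: Δleader=(1.000, -13.000, -16.000°), engaged; cmd=(1.500, -4.500, -2.000°) → follower=(54.500, -16.500, -79.250°)
step 4: Δleader=(-2.000, 19.000, 5.000°), engaged; cmd=(-4.500, 11.500, 3.250°) → follower=(50.000, -5.000, -76.000°)
step 5: Δleader=(-20.000, -5.000, 11.000°), disengaged; cmd=(0,0,0) → follower holds at (50.000, -5.000, -76.000°)
step 6: Δleader=(8.000, 7.000, 10.000°), disengaged; cmd=(0,0,0) → follower holds at (50.000, -5.000, -76.000°)
step 7: Δleader=(9.000, 7.000, -29.000°), engaged; cmd=(17.500, 5.500, -5.250°) → follower=(67.500, 0.500, -81.250°)
step 8: Δleader=(21.000, 18.000, -33.000°), disengaged; cmd=(0,0,0) → follower holds at (67.500, 0.500, -81.250°)


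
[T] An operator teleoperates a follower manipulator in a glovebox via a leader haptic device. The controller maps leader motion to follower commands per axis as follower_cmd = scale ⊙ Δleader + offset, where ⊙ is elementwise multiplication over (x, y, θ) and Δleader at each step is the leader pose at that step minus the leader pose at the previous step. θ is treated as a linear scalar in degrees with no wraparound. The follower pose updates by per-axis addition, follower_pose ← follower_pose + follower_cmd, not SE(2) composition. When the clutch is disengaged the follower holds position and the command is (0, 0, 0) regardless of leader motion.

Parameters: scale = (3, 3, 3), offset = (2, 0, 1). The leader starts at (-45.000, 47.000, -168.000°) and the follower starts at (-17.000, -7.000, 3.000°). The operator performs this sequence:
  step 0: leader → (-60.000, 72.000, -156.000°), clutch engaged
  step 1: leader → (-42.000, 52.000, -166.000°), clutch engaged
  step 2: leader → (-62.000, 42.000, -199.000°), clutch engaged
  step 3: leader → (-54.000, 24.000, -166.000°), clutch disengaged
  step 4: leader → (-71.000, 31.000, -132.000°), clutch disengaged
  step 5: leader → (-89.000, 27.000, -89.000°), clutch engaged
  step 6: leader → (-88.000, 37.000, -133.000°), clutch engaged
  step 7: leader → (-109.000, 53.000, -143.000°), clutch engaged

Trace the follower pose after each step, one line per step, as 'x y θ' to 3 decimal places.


step 0: Δleader=(-15.000, 25.000, 12.000°), engaged; cmd=(-43.000, 75.000, 37.000°) → follower=(-60.000, 68.000, 40.000°)
step 1: Δleader=(18.000, -20.000, -10.000°), engaged; cmd=(56.000, -60.000, -29.000°) → follower=(-4.000, 8.000, 11.000°)
step 2: Δleader=(-20.000, -10.000, -33.000°), engaged; cmd=(-58.000, -30.000, -98.000°) → follower=(-62.000, -22.000, -87.000°)
step 3: Δleader=(8.000, -18.000, 33.000°), disengaged; cmd=(0,0,0) → follower holds at (-62.000, -22.000, -87.000°)
step 4: Δleader=(-17.000, 7.000, 34.000°), disengaged; cmd=(0,0,0) → follower holds at (-62.000, -22.000, -87.000°)
step 5: Δleader=(-18.000, -4.000, 43.000°), engaged; cmd=(-52.000, -12.000, 130.000°) → follower=(-114.000, -34.000, 43.000°)
step 6: Δleader=(1.000, 10.000, -44.000°), engaged; cmd=(5.000, 30.000, -131.000°) → follower=(-109.000, -4.000, -88.000°)
step 7: Δleader=(-21.000, 16.000, -10.000°), engaged; cmd=(-61.000, 48.000, -29.000°) → follower=(-170.000, 44.000, -117.000°)

-60.000 68.000 40.000
-4.000 8.000 11.000
-62.000 -22.000 -87.000
-62.000 -22.000 -87.000
-62.000 -22.000 -87.000
-114.000 -34.000 43.000
-109.000 -4.000 -88.000
-170.000 44.000 -117.000


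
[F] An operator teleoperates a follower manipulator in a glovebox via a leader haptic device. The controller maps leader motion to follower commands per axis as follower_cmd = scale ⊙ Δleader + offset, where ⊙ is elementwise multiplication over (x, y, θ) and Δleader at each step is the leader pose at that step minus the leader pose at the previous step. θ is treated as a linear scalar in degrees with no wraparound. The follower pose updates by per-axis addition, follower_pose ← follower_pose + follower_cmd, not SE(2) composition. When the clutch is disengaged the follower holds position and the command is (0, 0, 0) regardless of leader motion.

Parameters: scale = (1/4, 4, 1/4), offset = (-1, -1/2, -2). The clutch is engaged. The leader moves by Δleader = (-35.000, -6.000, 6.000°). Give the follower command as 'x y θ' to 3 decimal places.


-9.750 -24.500 -0.500

axis x: 1/4·-35.000 + -1 = -9.750
axis y: 4·-6.000 + -1/2 = -24.500
axis θ: 1/4·6.000 + -2 = -0.500


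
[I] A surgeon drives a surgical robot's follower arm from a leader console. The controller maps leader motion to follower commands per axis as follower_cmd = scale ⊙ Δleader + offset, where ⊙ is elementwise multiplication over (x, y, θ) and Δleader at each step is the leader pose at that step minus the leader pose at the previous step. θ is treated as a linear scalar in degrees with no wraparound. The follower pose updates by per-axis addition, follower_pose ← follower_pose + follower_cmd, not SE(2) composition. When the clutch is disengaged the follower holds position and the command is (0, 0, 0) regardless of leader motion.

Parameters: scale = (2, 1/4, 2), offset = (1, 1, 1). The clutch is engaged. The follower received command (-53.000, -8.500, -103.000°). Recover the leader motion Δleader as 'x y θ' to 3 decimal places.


axis x: (-53.000 − 1) / (2) = -27.000
axis y: (-8.500 − 1) / (1/4) = -38.000
axis θ: (-103.000 − 1) / (2) = -52.000

-27.000 -38.000 -52.000


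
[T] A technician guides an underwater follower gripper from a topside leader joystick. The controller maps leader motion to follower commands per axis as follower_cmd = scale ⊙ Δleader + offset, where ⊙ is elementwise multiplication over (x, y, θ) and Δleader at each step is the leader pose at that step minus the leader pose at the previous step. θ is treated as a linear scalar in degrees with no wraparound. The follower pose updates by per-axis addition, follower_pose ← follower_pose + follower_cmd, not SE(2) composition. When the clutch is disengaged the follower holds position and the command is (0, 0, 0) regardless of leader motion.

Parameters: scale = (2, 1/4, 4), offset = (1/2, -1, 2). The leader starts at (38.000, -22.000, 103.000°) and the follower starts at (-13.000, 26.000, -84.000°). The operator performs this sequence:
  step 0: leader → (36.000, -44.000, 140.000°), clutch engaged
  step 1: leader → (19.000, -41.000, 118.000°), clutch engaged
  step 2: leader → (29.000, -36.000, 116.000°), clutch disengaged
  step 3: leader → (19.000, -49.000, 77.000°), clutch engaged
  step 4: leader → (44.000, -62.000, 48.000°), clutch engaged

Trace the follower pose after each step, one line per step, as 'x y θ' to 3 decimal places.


step 0: Δleader=(-2.000, -22.000, 37.000°), engaged; cmd=(-3.500, -6.500, 150.000°) → follower=(-16.500, 19.500, 66.000°)
step 1: Δleader=(-17.000, 3.000, -22.000°), engaged; cmd=(-33.500, -0.250, -86.000°) → follower=(-50.000, 19.250, -20.000°)
step 2: Δleader=(10.000, 5.000, -2.000°), disengaged; cmd=(0,0,0) → follower holds at (-50.000, 19.250, -20.000°)
step 3: Δleader=(-10.000, -13.000, -39.000°), engaged; cmd=(-19.500, -4.250, -154.000°) → follower=(-69.500, 15.000, -174.000°)
step 4: Δleader=(25.000, -13.000, -29.000°), engaged; cmd=(50.500, -4.250, -114.000°) → follower=(-19.000, 10.750, -288.000°)

-16.500 19.500 66.000
-50.000 19.250 -20.000
-50.000 19.250 -20.000
-69.500 15.000 -174.000
-19.000 10.750 -288.000
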